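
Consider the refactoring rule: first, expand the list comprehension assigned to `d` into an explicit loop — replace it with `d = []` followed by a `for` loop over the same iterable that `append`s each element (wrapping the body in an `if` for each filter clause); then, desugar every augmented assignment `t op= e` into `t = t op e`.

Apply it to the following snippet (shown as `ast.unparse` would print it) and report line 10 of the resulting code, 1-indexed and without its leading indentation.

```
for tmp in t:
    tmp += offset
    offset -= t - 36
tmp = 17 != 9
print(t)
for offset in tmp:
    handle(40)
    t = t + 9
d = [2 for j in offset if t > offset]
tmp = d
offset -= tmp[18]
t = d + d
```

Transformed code:
for tmp in t:
    tmp = tmp + offset
    offset = offset - (t - 36)
tmp = 17 != 9
print(t)
for offset in tmp:
    handle(40)
    t = t + 9
d = []
for j in offset:
    if t > offset:
        d.append(2)
tmp = d
offset = offset - tmp[18]
t = d + d

for j in offset:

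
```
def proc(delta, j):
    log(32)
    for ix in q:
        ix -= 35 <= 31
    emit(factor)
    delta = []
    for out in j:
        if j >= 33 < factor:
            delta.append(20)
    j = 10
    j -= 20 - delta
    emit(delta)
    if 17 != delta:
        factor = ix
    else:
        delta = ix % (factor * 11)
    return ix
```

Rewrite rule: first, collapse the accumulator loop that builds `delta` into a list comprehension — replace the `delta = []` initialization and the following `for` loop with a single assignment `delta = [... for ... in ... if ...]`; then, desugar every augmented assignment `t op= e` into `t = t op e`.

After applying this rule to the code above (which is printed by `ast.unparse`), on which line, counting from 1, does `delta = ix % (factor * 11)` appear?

13

Transformed code:
def proc(delta, j):
    log(32)
    for ix in q:
        ix = ix - (35 <= 31)
    emit(factor)
    delta = [20 for out in j if j >= 33 < factor]
    j = 10
    j = j - (20 - delta)
    emit(delta)
    if 17 != delta:
        factor = ix
    else:
        delta = ix % (factor * 11)
    return ix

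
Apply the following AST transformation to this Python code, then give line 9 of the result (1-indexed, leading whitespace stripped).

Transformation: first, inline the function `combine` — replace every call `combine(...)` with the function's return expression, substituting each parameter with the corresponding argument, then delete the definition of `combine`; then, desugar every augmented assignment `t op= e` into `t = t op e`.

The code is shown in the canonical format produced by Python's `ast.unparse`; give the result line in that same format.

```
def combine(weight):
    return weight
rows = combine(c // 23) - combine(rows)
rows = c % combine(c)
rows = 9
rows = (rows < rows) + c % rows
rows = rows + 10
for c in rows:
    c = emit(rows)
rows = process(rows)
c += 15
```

Transformed code:
rows = c // 23 - rows
rows = c % c
rows = 9
rows = (rows < rows) + c % rows
rows = rows + 10
for c in rows:
    c = emit(rows)
rows = process(rows)
c = c + 15

c = c + 15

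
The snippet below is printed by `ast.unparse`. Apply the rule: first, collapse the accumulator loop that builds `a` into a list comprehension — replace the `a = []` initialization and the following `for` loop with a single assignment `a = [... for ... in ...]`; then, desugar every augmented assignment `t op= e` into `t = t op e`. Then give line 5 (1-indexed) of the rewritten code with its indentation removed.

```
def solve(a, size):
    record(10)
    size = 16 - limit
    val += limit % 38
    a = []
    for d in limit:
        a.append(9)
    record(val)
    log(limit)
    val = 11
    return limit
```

a = [9 for d in limit]

Transformed code:
def solve(a, size):
    record(10)
    size = 16 - limit
    val = val + limit % 38
    a = [9 for d in limit]
    record(val)
    log(limit)
    val = 11
    return limit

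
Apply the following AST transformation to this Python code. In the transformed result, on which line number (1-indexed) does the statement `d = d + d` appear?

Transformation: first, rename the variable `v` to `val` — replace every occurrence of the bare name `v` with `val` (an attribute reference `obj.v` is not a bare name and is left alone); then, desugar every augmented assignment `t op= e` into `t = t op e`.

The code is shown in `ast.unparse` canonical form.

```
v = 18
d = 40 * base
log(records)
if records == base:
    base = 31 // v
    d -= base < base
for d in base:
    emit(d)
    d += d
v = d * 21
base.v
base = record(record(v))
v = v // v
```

9

Transformed code:
val = 18
d = 40 * base
log(records)
if records == base:
    base = 31 // val
    d = d - (base < base)
for d in base:
    emit(d)
    d = d + d
val = d * 21
base.v
base = record(record(val))
val = val // val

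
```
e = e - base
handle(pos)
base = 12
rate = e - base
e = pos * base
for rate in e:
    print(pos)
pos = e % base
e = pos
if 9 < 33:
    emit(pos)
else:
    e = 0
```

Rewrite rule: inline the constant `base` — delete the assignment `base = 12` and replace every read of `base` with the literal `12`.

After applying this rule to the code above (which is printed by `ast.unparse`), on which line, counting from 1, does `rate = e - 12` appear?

3

Transformed code:
e = e - 12
handle(pos)
rate = e - 12
e = pos * 12
for rate in e:
    print(pos)
pos = e % 12
e = pos
if 9 < 33:
    emit(pos)
else:
    e = 0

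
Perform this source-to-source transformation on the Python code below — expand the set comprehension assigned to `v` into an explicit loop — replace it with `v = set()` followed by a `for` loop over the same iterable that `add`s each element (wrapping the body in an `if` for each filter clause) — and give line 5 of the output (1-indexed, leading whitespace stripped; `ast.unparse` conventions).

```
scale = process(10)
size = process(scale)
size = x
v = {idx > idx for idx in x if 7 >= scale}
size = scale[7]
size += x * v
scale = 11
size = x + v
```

for idx in x:

Transformed code:
scale = process(10)
size = process(scale)
size = x
v = set()
for idx in x:
    if 7 >= scale:
        v.add(idx > idx)
size = scale[7]
size += x * v
scale = 11
size = x + v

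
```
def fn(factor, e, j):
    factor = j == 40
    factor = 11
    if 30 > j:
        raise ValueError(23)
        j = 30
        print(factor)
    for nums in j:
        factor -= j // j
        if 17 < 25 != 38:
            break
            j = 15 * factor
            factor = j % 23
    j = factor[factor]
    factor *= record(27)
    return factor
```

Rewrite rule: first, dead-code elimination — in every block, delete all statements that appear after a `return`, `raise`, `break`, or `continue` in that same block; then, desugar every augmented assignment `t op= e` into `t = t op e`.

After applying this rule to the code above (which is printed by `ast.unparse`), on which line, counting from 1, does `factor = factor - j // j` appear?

Transformed code:
def fn(factor, e, j):
    factor = j == 40
    factor = 11
    if 30 > j:
        raise ValueError(23)
    for nums in j:
        factor = factor - j // j
        if 17 < 25 != 38:
            break
    j = factor[factor]
    factor = factor * record(27)
    return factor

7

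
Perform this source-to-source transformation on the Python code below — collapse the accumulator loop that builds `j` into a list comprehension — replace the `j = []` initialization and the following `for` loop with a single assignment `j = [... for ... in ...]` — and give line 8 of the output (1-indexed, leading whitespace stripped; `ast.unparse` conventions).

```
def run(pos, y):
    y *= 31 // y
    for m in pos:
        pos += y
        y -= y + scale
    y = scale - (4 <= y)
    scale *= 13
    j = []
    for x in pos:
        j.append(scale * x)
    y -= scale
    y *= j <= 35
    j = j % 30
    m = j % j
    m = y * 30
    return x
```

Transformed code:
def run(pos, y):
    y *= 31 // y
    for m in pos:
        pos += y
        y -= y + scale
    y = scale - (4 <= y)
    scale *= 13
    j = [scale * x for x in pos]
    y -= scale
    y *= j <= 35
    j = j % 30
    m = j % j
    m = y * 30
    return x

j = [scale * x for x in pos]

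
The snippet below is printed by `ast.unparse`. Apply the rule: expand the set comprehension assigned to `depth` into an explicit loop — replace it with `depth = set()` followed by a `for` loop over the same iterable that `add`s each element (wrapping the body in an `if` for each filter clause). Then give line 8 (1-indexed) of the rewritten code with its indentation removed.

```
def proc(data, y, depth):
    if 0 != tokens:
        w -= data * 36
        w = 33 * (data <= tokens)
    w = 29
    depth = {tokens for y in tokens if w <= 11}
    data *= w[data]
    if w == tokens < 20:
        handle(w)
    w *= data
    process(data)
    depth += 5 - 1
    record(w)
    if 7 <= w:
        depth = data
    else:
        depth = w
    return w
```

if w <= 11:

Transformed code:
def proc(data, y, depth):
    if 0 != tokens:
        w -= data * 36
        w = 33 * (data <= tokens)
    w = 29
    depth = set()
    for y in tokens:
        if w <= 11:
            depth.add(tokens)
    data *= w[data]
    if w == tokens < 20:
        handle(w)
    w *= data
    process(data)
    depth += 5 - 1
    record(w)
    if 7 <= w:
        depth = data
    else:
        depth = w
    return w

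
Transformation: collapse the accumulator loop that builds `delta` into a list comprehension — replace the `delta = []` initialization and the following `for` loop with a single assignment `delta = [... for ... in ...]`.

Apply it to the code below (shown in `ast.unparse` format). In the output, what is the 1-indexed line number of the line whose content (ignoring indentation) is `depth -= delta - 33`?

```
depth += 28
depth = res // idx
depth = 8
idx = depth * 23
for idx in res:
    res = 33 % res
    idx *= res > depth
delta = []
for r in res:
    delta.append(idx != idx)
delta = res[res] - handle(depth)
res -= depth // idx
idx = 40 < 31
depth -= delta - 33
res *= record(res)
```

Transformed code:
depth += 28
depth = res // idx
depth = 8
idx = depth * 23
for idx in res:
    res = 33 % res
    idx *= res > depth
delta = [idx != idx for r in res]
delta = res[res] - handle(depth)
res -= depth // idx
idx = 40 < 31
depth -= delta - 33
res *= record(res)

12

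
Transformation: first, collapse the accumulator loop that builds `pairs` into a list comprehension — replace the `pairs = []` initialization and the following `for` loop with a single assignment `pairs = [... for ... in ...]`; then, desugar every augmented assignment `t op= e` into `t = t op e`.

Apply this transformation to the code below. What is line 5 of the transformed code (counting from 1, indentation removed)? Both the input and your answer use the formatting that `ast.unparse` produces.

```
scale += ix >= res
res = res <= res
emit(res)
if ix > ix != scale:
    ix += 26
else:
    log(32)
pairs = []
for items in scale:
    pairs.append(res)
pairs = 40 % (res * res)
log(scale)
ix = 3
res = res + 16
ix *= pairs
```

ix = ix + 26

Transformed code:
scale = scale + (ix >= res)
res = res <= res
emit(res)
if ix > ix != scale:
    ix = ix + 26
else:
    log(32)
pairs = [res for items in scale]
pairs = 40 % (res * res)
log(scale)
ix = 3
res = res + 16
ix = ix * pairs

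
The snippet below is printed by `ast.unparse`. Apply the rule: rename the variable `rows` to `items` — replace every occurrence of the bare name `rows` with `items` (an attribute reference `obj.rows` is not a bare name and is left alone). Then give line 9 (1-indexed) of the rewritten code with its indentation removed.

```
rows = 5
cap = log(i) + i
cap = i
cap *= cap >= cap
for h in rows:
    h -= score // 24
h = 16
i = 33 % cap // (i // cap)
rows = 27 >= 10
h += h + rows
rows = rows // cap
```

Transformed code:
items = 5
cap = log(i) + i
cap = i
cap *= cap >= cap
for h in items:
    h -= score // 24
h = 16
i = 33 % cap // (i // cap)
items = 27 >= 10
h += h + items
items = items // cap

items = 27 >= 10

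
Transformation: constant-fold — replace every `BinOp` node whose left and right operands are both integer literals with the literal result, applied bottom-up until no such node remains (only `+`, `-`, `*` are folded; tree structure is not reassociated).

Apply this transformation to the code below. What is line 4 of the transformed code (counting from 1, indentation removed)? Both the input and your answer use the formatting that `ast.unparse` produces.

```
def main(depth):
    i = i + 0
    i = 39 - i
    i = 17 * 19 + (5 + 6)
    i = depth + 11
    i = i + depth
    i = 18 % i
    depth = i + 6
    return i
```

Transformed code:
def main(depth):
    i = i + 0
    i = 39 - i
    i = 334
    i = depth + 11
    i = i + depth
    i = 18 % i
    depth = i + 6
    return i

i = 334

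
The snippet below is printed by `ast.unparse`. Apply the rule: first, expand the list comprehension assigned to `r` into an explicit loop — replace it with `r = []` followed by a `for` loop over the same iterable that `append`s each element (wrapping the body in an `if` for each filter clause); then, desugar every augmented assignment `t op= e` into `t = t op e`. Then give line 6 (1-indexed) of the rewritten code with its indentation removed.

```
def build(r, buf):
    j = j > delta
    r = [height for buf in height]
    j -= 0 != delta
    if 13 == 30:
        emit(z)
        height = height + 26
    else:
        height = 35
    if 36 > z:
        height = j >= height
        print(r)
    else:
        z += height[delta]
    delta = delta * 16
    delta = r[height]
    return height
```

j = j - (0 != delta)

Transformed code:
def build(r, buf):
    j = j > delta
    r = []
    for buf in height:
        r.append(height)
    j = j - (0 != delta)
    if 13 == 30:
        emit(z)
        height = height + 26
    else:
        height = 35
    if 36 > z:
        height = j >= height
        print(r)
    else:
        z = z + height[delta]
    delta = delta * 16
    delta = r[height]
    return height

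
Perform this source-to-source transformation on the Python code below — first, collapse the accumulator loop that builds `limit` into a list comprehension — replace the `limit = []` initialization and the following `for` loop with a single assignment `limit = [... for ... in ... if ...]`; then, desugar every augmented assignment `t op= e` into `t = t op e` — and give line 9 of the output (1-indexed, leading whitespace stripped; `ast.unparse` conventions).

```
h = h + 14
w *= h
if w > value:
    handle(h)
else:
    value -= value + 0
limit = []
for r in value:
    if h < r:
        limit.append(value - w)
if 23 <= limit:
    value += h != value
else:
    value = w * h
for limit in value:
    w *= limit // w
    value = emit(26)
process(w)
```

Transformed code:
h = h + 14
w = w * h
if w > value:
    handle(h)
else:
    value = value - (value + 0)
limit = [value - w for r in value if h < r]
if 23 <= limit:
    value = value + (h != value)
else:
    value = w * h
for limit in value:
    w = w * (limit // w)
    value = emit(26)
process(w)

value = value + (h != value)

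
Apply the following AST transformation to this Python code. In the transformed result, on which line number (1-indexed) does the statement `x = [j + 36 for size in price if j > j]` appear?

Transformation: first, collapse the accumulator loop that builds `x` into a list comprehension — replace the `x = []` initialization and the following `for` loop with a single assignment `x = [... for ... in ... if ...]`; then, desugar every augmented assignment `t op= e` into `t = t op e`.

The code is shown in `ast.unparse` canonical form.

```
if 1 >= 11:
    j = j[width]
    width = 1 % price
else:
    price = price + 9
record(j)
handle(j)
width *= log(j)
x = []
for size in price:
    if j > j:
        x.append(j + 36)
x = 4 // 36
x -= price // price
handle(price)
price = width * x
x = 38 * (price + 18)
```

9

Transformed code:
if 1 >= 11:
    j = j[width]
    width = 1 % price
else:
    price = price + 9
record(j)
handle(j)
width = width * log(j)
x = [j + 36 for size in price if j > j]
x = 4 // 36
x = x - price // price
handle(price)
price = width * x
x = 38 * (price + 18)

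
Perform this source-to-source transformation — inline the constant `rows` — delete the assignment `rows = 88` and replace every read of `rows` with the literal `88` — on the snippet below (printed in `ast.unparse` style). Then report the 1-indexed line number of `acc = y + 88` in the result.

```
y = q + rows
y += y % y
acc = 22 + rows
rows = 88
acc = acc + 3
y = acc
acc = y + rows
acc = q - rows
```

Transformed code:
y = q + 88
y += y % y
acc = 22 + 88
acc = acc + 3
y = acc
acc = y + 88
acc = q - 88

6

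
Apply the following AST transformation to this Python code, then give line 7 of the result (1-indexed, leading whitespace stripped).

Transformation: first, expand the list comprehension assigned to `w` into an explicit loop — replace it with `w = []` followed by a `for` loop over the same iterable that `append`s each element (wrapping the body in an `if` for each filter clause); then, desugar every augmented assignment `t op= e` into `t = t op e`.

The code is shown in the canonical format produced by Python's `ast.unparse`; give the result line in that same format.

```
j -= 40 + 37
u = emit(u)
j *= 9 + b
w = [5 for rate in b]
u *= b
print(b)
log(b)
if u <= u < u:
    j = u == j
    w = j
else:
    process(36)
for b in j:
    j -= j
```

Transformed code:
j = j - (40 + 37)
u = emit(u)
j = j * (9 + b)
w = []
for rate in b:
    w.append(5)
u = u * b
print(b)
log(b)
if u <= u < u:
    j = u == j
    w = j
else:
    process(36)
for b in j:
    j = j - j

u = u * b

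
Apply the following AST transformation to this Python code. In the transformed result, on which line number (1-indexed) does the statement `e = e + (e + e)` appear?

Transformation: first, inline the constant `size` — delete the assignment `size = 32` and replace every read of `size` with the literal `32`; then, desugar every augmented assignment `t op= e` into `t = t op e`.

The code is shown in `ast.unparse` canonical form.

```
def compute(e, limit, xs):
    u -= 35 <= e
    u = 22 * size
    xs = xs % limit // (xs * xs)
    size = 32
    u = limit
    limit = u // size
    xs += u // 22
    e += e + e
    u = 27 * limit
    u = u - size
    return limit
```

8

Transformed code:
def compute(e, limit, xs):
    u = u - (35 <= e)
    u = 22 * 32
    xs = xs % limit // (xs * xs)
    u = limit
    limit = u // 32
    xs = xs + u // 22
    e = e + (e + e)
    u = 27 * limit
    u = u - 32
    return limit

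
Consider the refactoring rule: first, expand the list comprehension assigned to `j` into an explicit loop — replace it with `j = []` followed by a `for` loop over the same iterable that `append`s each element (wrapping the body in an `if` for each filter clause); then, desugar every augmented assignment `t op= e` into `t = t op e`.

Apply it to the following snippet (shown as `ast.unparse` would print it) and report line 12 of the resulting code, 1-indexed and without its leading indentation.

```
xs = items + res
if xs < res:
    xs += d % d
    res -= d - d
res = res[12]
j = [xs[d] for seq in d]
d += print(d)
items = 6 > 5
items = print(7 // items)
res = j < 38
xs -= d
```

Transformed code:
xs = items + res
if xs < res:
    xs = xs + d % d
    res = res - (d - d)
res = res[12]
j = []
for seq in d:
    j.append(xs[d])
d = d + print(d)
items = 6 > 5
items = print(7 // items)
res = j < 38
xs = xs - d

res = j < 38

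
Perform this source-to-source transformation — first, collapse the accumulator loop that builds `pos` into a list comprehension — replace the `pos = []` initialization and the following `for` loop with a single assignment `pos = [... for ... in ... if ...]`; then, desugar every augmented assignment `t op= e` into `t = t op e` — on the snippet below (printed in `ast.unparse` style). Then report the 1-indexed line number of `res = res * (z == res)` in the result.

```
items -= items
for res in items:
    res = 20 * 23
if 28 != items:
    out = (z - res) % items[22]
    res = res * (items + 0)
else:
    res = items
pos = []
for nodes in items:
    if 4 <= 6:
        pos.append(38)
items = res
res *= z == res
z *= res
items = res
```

Transformed code:
items = items - items
for res in items:
    res = 20 * 23
if 28 != items:
    out = (z - res) % items[22]
    res = res * (items + 0)
else:
    res = items
pos = [38 for nodes in items if 4 <= 6]
items = res
res = res * (z == res)
z = z * res
items = res

11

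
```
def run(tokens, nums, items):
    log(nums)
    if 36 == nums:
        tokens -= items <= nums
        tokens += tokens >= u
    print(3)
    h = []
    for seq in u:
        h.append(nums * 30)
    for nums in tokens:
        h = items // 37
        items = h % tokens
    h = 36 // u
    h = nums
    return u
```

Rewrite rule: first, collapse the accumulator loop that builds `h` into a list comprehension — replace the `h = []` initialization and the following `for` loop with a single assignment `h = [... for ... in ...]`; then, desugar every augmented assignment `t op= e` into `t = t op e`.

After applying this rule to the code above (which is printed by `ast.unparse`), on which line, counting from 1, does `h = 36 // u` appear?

11

Transformed code:
def run(tokens, nums, items):
    log(nums)
    if 36 == nums:
        tokens = tokens - (items <= nums)
        tokens = tokens + (tokens >= u)
    print(3)
    h = [nums * 30 for seq in u]
    for nums in tokens:
        h = items // 37
        items = h % tokens
    h = 36 // u
    h = nums
    return u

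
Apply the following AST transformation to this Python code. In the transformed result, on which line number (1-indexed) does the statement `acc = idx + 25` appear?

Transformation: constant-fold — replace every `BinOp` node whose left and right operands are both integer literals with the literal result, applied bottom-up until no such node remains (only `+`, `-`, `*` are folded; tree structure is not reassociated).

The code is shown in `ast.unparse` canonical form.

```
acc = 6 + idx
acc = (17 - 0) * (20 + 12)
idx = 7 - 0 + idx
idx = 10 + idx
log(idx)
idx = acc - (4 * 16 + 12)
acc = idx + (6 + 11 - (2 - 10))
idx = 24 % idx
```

7

Transformed code:
acc = 6 + idx
acc = 544
idx = 7 + idx
idx = 10 + idx
log(idx)
idx = acc - 76
acc = idx + 25
idx = 24 % idx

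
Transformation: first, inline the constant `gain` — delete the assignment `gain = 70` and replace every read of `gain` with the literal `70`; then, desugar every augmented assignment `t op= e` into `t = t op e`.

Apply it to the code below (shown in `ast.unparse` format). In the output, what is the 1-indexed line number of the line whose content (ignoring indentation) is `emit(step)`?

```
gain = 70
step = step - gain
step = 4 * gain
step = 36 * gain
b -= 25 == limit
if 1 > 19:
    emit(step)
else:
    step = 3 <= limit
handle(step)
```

Transformed code:
step = step - 70
step = 4 * 70
step = 36 * 70
b = b - (25 == limit)
if 1 > 19:
    emit(step)
else:
    step = 3 <= limit
handle(step)

6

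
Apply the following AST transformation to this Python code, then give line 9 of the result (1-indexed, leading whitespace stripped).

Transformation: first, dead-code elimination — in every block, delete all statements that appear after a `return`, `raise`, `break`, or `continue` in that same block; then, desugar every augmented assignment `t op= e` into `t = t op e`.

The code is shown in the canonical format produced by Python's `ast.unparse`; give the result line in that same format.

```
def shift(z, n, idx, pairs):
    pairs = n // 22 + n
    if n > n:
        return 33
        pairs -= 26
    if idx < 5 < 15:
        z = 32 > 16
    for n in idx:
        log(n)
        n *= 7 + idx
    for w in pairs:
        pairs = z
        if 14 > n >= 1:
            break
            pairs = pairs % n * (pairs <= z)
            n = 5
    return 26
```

n = n * (7 + idx)

Transformed code:
def shift(z, n, idx, pairs):
    pairs = n // 22 + n
    if n > n:
        return 33
    if idx < 5 < 15:
        z = 32 > 16
    for n in idx:
        log(n)
        n = n * (7 + idx)
    for w in pairs:
        pairs = z
        if 14 > n >= 1:
            break
    return 26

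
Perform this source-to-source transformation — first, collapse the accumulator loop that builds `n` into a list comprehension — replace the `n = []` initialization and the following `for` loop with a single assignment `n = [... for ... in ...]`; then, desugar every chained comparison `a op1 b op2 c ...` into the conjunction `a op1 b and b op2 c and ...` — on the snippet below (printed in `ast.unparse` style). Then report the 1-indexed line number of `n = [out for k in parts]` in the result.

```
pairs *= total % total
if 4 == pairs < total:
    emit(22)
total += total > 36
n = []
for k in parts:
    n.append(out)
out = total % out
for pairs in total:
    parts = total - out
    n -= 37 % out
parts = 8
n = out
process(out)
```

5

Transformed code:
pairs *= total % total
if 4 == pairs and pairs < total:
    emit(22)
total += total > 36
n = [out for k in parts]
out = total % out
for pairs in total:
    parts = total - out
    n -= 37 % out
parts = 8
n = out
process(out)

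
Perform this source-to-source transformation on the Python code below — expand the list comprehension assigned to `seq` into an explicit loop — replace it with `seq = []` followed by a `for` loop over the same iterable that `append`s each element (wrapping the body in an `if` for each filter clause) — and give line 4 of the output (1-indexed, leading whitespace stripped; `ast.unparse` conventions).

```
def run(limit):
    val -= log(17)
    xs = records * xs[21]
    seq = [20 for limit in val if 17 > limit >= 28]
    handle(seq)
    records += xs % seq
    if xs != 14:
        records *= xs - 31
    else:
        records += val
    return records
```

seq = []

Transformed code:
def run(limit):
    val -= log(17)
    xs = records * xs[21]
    seq = []
    for limit in val:
        if 17 > limit >= 28:
            seq.append(20)
    handle(seq)
    records += xs % seq
    if xs != 14:
        records *= xs - 31
    else:
        records += val
    return records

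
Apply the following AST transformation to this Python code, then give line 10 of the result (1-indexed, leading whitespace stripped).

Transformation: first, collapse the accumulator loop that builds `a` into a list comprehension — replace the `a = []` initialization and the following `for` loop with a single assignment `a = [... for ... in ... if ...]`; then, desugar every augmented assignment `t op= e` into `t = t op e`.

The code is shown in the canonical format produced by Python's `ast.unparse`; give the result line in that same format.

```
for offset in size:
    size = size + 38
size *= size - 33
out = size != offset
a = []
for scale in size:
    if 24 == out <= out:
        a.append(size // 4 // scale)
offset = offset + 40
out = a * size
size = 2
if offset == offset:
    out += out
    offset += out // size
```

Transformed code:
for offset in size:
    size = size + 38
size = size * (size - 33)
out = size != offset
a = [size // 4 // scale for scale in size if 24 == out <= out]
offset = offset + 40
out = a * size
size = 2
if offset == offset:
    out = out + out
    offset = offset + out // size

out = out + out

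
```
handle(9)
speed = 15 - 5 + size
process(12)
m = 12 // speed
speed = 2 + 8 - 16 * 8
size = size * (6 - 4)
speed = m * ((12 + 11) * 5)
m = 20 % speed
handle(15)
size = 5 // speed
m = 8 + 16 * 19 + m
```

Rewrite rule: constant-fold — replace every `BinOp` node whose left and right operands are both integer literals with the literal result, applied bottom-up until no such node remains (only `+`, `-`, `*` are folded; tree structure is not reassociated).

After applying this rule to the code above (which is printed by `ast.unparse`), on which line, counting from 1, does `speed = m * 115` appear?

Transformed code:
handle(9)
speed = 10 + size
process(12)
m = 12 // speed
speed = -118
size = size * 2
speed = m * 115
m = 20 % speed
handle(15)
size = 5 // speed
m = 312 + m

7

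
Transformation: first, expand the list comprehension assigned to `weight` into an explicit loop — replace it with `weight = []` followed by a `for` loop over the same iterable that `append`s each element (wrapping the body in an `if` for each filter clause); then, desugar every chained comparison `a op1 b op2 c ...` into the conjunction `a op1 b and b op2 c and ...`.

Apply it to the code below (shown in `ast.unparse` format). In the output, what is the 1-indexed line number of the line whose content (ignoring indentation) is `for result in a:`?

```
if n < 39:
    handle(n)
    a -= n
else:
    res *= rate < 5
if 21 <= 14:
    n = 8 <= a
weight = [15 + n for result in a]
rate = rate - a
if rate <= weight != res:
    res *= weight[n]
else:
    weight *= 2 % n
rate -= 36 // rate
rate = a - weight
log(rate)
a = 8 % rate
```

9

Transformed code:
if n < 39:
    handle(n)
    a -= n
else:
    res *= rate < 5
if 21 <= 14:
    n = 8 <= a
weight = []
for result in a:
    weight.append(15 + n)
rate = rate - a
if rate <= weight and weight != res:
    res *= weight[n]
else:
    weight *= 2 % n
rate -= 36 // rate
rate = a - weight
log(rate)
a = 8 % rate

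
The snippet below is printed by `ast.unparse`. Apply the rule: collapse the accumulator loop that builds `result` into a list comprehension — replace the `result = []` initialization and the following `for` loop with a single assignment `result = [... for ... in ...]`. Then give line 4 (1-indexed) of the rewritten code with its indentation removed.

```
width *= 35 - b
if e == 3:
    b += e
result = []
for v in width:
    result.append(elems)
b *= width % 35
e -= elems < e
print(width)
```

result = [elems for v in width]

Transformed code:
width *= 35 - b
if e == 3:
    b += e
result = [elems for v in width]
b *= width % 35
e -= elems < e
print(width)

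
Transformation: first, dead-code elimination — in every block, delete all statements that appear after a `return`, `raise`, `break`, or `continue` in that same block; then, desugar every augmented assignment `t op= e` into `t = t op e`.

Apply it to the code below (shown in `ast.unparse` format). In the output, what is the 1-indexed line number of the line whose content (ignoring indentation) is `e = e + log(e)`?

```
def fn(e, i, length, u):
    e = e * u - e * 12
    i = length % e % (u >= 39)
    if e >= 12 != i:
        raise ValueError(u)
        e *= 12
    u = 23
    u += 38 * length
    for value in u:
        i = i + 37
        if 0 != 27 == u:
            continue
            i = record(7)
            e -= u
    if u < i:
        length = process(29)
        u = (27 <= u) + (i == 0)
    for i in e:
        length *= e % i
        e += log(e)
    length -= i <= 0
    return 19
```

17

Transformed code:
def fn(e, i, length, u):
    e = e * u - e * 12
    i = length % e % (u >= 39)
    if e >= 12 != i:
        raise ValueError(u)
    u = 23
    u = u + 38 * length
    for value in u:
        i = i + 37
        if 0 != 27 == u:
            continue
    if u < i:
        length = process(29)
        u = (27 <= u) + (i == 0)
    for i in e:
        length = length * (e % i)
        e = e + log(e)
    length = length - (i <= 0)
    return 19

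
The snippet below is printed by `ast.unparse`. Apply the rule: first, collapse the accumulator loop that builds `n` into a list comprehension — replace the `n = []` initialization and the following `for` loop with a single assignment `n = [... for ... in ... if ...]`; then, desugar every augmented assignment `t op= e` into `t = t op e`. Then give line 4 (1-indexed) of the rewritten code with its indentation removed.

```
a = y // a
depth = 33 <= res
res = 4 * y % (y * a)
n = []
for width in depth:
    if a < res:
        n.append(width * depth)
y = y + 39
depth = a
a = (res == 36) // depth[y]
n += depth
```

n = [width * depth for width in depth if a < res]

Transformed code:
a = y // a
depth = 33 <= res
res = 4 * y % (y * a)
n = [width * depth for width in depth if a < res]
y = y + 39
depth = a
a = (res == 36) // depth[y]
n = n + depth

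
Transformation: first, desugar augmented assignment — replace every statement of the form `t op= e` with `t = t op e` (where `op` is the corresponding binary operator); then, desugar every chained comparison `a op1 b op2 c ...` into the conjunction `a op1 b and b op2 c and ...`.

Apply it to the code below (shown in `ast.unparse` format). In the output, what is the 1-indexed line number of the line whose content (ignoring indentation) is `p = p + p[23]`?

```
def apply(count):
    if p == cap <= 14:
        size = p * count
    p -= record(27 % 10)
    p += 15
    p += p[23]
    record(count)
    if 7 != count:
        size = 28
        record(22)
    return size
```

Transformed code:
def apply(count):
    if p == cap and cap <= 14:
        size = p * count
    p = p - record(27 % 10)
    p = p + 15
    p = p + p[23]
    record(count)
    if 7 != count:
        size = 28
        record(22)
    return size

6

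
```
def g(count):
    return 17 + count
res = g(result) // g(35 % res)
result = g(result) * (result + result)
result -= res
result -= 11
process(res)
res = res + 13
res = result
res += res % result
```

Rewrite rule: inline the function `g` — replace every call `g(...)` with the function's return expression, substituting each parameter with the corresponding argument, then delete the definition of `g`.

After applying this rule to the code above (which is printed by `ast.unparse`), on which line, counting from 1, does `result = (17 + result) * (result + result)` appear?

Transformed code:
res = (17 + result) // (17 + 35 % res)
result = (17 + result) * (result + result)
result -= res
result -= 11
process(res)
res = res + 13
res = result
res += res % result

2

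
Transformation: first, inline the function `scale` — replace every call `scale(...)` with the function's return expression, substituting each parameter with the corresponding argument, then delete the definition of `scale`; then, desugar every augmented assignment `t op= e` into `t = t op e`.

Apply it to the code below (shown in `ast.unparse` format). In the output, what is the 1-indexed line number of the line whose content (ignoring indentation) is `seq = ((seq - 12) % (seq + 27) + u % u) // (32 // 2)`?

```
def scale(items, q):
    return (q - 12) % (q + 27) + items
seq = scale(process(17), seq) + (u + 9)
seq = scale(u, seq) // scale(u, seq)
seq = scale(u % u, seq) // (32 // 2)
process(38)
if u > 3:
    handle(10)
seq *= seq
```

3

Transformed code:
seq = (seq - 12) % (seq + 27) + process(17) + (u + 9)
seq = ((seq - 12) % (seq + 27) + u) // ((seq - 12) % (seq + 27) + u)
seq = ((seq - 12) % (seq + 27) + u % u) // (32 // 2)
process(38)
if u > 3:
    handle(10)
seq = seq * seq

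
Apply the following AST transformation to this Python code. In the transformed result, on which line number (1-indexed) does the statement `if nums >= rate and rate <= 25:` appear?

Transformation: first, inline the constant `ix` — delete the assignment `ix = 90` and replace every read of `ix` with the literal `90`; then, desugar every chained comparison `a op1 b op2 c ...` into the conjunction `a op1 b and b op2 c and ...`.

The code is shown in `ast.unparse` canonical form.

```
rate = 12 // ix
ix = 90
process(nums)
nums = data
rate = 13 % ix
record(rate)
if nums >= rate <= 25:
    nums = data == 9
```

Transformed code:
rate = 12 // 90
process(nums)
nums = data
rate = 13 % 90
record(rate)
if nums >= rate and rate <= 25:
    nums = data == 9

6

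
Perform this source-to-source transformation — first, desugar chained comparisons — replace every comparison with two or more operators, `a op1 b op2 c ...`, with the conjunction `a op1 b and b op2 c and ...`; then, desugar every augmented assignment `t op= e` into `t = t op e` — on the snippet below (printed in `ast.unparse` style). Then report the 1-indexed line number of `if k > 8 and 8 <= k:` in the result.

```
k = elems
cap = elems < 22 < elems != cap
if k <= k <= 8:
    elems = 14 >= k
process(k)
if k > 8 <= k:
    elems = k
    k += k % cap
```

Transformed code:
k = elems
cap = elems < 22 and 22 < elems and (elems != cap)
if k <= k and k <= 8:
    elems = 14 >= k
process(k)
if k > 8 and 8 <= k:
    elems = k
    k = k + k % cap

6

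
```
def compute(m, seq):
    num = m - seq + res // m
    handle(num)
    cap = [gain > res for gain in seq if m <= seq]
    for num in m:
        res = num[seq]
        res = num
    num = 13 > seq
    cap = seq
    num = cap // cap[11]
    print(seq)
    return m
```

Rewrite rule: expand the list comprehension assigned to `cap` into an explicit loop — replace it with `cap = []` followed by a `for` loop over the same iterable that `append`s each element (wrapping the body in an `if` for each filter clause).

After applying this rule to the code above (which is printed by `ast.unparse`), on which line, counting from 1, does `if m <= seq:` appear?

Transformed code:
def compute(m, seq):
    num = m - seq + res // m
    handle(num)
    cap = []
    for gain in seq:
        if m <= seq:
            cap.append(gain > res)
    for num in m:
        res = num[seq]
        res = num
    num = 13 > seq
    cap = seq
    num = cap // cap[11]
    print(seq)
    return m

6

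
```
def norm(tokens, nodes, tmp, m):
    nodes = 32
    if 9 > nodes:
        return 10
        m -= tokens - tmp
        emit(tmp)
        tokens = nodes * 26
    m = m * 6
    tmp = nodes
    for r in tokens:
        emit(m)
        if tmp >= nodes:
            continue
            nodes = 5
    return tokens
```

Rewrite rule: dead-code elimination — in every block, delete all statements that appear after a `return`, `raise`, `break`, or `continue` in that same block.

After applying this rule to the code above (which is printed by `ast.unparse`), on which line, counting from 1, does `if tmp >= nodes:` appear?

Transformed code:
def norm(tokens, nodes, tmp, m):
    nodes = 32
    if 9 > nodes:
        return 10
    m = m * 6
    tmp = nodes
    for r in tokens:
        emit(m)
        if tmp >= nodes:
            continue
    return tokens

9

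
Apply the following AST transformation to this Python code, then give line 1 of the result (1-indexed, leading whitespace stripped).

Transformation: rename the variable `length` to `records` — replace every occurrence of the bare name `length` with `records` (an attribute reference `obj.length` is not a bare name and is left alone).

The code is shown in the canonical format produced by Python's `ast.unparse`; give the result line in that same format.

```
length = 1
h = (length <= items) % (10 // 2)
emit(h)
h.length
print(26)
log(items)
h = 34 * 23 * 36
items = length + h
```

records = 1

Transformed code:
records = 1
h = (records <= items) % (10 // 2)
emit(h)
h.length
print(26)
log(items)
h = 34 * 23 * 36
items = records + h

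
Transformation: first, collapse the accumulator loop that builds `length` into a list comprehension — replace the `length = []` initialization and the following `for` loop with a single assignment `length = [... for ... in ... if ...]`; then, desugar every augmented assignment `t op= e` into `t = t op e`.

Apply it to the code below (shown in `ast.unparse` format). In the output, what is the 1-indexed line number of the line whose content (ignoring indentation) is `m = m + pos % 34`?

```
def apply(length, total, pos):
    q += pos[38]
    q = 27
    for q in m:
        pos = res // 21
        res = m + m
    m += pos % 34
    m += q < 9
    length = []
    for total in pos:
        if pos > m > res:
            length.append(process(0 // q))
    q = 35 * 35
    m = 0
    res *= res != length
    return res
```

7

Transformed code:
def apply(length, total, pos):
    q = q + pos[38]
    q = 27
    for q in m:
        pos = res // 21
        res = m + m
    m = m + pos % 34
    m = m + (q < 9)
    length = [process(0 // q) for total in pos if pos > m > res]
    q = 35 * 35
    m = 0
    res = res * (res != length)
    return res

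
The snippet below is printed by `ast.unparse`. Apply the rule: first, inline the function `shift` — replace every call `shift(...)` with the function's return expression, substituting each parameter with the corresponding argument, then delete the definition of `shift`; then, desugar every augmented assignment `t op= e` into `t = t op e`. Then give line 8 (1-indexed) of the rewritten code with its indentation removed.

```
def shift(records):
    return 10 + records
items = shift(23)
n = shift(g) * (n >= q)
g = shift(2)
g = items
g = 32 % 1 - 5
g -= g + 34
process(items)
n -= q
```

Transformed code:
items = 10 + 23
n = (10 + g) * (n >= q)
g = 10 + 2
g = items
g = 32 % 1 - 5
g = g - (g + 34)
process(items)
n = n - q

n = n - q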